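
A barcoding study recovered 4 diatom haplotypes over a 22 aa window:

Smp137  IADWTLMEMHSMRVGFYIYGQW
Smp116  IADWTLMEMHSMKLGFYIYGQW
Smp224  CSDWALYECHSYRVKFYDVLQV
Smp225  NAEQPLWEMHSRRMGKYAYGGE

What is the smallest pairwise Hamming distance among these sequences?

Pairwise Hamming distances:
  Smp137 vs Smp116: 2
  Smp137 vs Smp224: 11
  Smp137 vs Smp225: 11
  Smp116 vs Smp224: 13
  Smp116 vs Smp225: 12
  Smp224 vs Smp225: 16
The smallest is 2, between Smp137 and Smp116.

2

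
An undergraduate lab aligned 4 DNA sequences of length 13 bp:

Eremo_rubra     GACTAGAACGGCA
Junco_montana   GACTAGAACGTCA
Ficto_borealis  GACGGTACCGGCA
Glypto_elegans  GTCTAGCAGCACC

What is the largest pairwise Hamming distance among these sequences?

Pairwise Hamming distances:
  Eremo_rubra vs Junco_montana: 1
  Eremo_rubra vs Ficto_borealis: 4
  Eremo_rubra vs Glypto_elegans: 6
  Junco_montana vs Ficto_borealis: 5
  Junco_montana vs Glypto_elegans: 6
  Ficto_borealis vs Glypto_elegans: 10
The largest is 10, between Ficto_borealis and Glypto_elegans.

10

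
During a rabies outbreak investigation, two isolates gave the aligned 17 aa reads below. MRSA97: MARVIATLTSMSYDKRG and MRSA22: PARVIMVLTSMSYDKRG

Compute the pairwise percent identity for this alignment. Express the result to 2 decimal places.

82.35%

The sequences differ at positions 1 (M/P), 6 (A/M), 7 (T/V).
14 of the 17 sites match, so the percent identity is 14/17 × 100 = 82.35%.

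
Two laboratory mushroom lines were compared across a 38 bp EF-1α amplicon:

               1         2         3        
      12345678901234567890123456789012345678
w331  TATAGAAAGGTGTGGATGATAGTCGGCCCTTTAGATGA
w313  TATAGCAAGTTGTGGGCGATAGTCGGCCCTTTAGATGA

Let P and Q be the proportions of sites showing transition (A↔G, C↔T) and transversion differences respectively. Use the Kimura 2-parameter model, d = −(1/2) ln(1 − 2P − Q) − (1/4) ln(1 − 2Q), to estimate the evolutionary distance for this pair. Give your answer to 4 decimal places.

0.1137

Differing sites — 6:A/C (Tv); 10:G/T (Tv); 16:A/G (Ti); 17:T/C (Ti).
Of the 4 differences, 2 transitions and 2 transversions over 38 sites: P = 2/38 = 0.052632, Q = 2/38 = 0.052632.
d = −0.5·ln(0.842104) − 0.25·ln(0.894736) = −0.5·(-0.171852) − 0.25·(-0.111227) = 0.1137.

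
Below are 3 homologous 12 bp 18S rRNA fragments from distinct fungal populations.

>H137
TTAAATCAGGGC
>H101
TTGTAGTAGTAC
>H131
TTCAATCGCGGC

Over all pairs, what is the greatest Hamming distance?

Pairwise Hamming distances:
  H137 vs H101: 6
  H137 vs H131: 3
  H101 vs H131: 8
The largest is 8, between H101 and H131.

8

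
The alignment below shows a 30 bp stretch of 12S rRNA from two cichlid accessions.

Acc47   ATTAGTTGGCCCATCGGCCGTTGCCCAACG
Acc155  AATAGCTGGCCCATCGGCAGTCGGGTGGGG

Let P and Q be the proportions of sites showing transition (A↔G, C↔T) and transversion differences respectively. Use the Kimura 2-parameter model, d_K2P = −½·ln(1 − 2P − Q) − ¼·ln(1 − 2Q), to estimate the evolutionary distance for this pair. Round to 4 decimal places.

0.4479

The sequences differ at positions 2 (T/A, transversion), 6 (T/C, transition), 19 (C/A, transversion), 22 (T/C, transition), 24 (C/G, transversion), 25 (C/G, transversion), 26 (C/T, transition), 27 (A/G, transition), 28 (A/G, transition), 29 (C/G, transversion).
Of the 10 differences, 5 transitions and 5 transversions over 30 sites: P = 5/30 = 0.166667, Q = 5/30 = 0.166667.
d = −0.5·ln(0.499999) − 0.25·ln(0.666666) = −0.5·(-0.693149) − 0.25·(-0.405466) = 0.4479.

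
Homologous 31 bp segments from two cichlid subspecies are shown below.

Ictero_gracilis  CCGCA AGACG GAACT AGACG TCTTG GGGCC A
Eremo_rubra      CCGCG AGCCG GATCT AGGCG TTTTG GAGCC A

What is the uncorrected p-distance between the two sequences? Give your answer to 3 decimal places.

0.194

Differing sites — 5:A/G; 8:A/C; 13:A/T; 18:A/G; 22:C/T; 27:G/A.
There are 6 differences over 31 sites, so p = 6/31 = 0.194.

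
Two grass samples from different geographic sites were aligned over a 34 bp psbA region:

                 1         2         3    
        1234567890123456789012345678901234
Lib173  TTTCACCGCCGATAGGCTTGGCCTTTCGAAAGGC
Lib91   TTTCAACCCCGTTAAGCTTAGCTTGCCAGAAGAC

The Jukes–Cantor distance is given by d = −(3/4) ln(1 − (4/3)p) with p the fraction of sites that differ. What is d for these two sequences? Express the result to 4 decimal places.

0.4234

Differing sites — 6:C/A; 8:G/C; 12:A/T; 15:G/A; 20:G/A; 23:C/T; 25:T/G; 26:T/C; 28:G/A; 29:A/G; 33:G/A.
p = 11/34 = 0.323529.
d = −0.75 · ln(1 − (4/3)·0.323529) = −0.75 · ln(0.568628) = −0.75 · (-0.564529) = 0.4234.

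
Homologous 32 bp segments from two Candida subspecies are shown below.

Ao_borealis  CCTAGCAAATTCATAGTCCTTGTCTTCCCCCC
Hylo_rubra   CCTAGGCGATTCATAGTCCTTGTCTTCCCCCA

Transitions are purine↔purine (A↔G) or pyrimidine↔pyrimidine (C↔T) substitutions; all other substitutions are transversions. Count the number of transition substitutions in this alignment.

1

The sequences differ at positions 6 (C/G, transversion), 7 (A/C, transversion), 8 (A/G, transition), 32 (C/A, transversion).
Of the 4 differences, 1 transition and 3 transversions, so the answer is 1.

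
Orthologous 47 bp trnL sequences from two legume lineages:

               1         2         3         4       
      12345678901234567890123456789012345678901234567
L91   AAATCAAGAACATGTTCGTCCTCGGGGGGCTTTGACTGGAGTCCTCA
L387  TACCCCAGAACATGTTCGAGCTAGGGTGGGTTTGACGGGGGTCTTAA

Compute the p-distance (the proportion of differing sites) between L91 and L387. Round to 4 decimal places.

0.2766

The sequences differ at positions 1 (A/T), 3 (A/C), 4 (T/C), 6 (A/C), 19 (T/A), 20 (C/G), 23 (C/A), 27 (G/T), 30 (C/G), 37 (T/G), 40 (A/G), 44 (C/T), 46 (C/A).
There are 13 differences over 47 sites, so p = 13/47 = 0.2766.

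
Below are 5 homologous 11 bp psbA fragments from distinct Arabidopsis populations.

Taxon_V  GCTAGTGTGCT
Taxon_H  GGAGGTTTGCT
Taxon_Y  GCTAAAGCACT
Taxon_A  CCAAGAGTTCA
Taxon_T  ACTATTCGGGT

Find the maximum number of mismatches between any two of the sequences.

Pairwise Hamming distances:
  Taxon_V vs Taxon_H: 4
  Taxon_V vs Taxon_Y: 4
  Taxon_V vs Taxon_A: 5
  Taxon_V vs Taxon_T: 5
  Taxon_H vs Taxon_Y: 8
  Taxon_H vs Taxon_A: 7
  Taxon_H vs Taxon_T: 8
  Taxon_Y vs Taxon_A: 6
  Taxon_Y vs Taxon_T: 7
  Taxon_A vs Taxon_T: 9
The largest is 9, between Taxon_A and Taxon_T.

9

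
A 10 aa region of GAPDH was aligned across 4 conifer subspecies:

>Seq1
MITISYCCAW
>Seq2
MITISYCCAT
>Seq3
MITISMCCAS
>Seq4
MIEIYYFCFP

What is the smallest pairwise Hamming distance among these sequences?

Pairwise Hamming distances:
  Seq1 vs Seq2: 1
  Seq1 vs Seq3: 2
  Seq1 vs Seq4: 5
  Seq2 vs Seq3: 2
  Seq2 vs Seq4: 5
  Seq3 vs Seq4: 6
The smallest is 1, between Seq1 and Seq2.

1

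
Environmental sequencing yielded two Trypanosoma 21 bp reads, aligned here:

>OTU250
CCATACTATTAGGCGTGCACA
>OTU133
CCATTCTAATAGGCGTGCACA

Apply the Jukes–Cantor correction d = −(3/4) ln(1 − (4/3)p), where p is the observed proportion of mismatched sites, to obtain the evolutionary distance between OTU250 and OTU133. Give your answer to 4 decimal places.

0.1019

The sequences differ at positions 5 (A/T), 9 (T/A).
p = 2/21 = 0.095238.
d = −0.75 · ln(1 − (4/3)·0.095238) = −0.75 · ln(0.873016) = −0.75 · (-0.135801) = 0.1019.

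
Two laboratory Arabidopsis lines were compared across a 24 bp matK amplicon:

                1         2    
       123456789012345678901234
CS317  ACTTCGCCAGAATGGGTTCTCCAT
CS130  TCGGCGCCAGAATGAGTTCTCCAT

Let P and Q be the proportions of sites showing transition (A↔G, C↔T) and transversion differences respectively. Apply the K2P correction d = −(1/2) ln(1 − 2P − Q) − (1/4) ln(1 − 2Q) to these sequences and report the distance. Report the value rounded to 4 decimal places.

Differing sites — 1:A/T (Tv); 3:T/G (Tv); 4:T/G (Tv); 15:G/A (Ti).
Of the 4 differences, 1 transition and 3 transversions over 24 sites: P = 1/24 = 0.041667, Q = 3/24 = 0.125000.
d = −0.5·ln(0.791666) − 0.25·ln(0.750000) = −0.5·(-0.233616) − 0.25·(-0.287682) = 0.1887.

0.1887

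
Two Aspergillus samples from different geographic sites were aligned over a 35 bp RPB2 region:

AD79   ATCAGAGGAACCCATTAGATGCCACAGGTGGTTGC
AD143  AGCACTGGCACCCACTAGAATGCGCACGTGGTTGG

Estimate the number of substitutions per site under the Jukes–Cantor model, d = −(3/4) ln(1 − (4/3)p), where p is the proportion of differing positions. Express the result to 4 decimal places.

0.4073

Differing sites — 2:T/G; 5:G/C; 6:A/T; 9:A/C; 15:T/C; 20:T/A; 21:G/T; 22:C/G; 24:A/G; 27:G/C; 35:C/G.
p = 11/35 = 0.314286.
d = −0.75 · ln(1 − (4/3)·0.314286) = −0.75 · ln(0.580952) = −0.75 · (-0.543087) = 0.4073.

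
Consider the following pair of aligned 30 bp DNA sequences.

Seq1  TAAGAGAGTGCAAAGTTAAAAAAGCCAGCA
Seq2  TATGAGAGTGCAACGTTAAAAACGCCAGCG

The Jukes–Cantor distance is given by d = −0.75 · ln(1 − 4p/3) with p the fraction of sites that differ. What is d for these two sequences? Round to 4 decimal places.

Differing sites — 3:A/T; 14:A/C; 23:A/C; 30:A/G.
p = 4/30 = 0.133333.
d = −0.75 · ln(1 − (4/3)·0.133333) = −0.75 · ln(0.822223) = −0.75 · (-0.195744) = 0.1468.

0.1468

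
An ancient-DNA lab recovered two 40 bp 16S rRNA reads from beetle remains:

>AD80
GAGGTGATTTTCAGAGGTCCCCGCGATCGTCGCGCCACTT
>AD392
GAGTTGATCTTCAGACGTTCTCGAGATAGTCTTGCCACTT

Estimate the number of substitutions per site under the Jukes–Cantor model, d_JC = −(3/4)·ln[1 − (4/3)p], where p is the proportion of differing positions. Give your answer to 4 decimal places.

0.2675

The sequences differ at positions 4 (G/T), 9 (T/C), 16 (G/C), 19 (C/T), 21 (C/T), 24 (C/A), 28 (C/A), 32 (G/T), 33 (C/T).
p = 9/40 = 0.225000.
d = −0.75 · ln(1 − (4/3)·0.225000) = −0.75 · ln(0.700000) = −0.75 · (-0.356675) = 0.2675.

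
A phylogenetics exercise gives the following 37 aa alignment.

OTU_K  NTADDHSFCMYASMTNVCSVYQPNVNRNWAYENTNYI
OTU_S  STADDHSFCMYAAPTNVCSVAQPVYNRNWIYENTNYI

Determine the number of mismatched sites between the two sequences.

7

Differing sites — 1:N/S; 13:S/A; 14:M/P; 21:Y/A; 24:N/V; 25:V/Y; 30:A/I.
That gives 7 mismatches out of 37 aligned sites, so the Hamming distance is 7.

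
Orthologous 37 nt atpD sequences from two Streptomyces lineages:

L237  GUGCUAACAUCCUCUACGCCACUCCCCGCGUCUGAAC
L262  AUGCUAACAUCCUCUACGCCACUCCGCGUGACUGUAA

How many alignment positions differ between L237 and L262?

6

The sequences differ at positions 1 (G/A), 26 (C/G), 29 (C/U), 31 (U/A), 35 (A/U), 37 (C/A).
That gives 6 mismatches out of 37 aligned sites, so the Hamming distance is 6.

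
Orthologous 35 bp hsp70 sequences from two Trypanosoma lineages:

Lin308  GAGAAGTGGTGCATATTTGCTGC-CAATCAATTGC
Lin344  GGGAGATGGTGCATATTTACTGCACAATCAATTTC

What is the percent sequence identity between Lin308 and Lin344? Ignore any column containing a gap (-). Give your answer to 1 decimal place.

Excluding the 1 gap column leaves 34 comparable sites.
Mismatches occur at site 2 (A↔G), site 5 (A↔G), site 6 (G↔A), site 19 (G↔A), site 34 (G↔T).
29 of the 34 comparable sites match, so the percent identity is 29/34 × 100 = 85.3%.

85.3%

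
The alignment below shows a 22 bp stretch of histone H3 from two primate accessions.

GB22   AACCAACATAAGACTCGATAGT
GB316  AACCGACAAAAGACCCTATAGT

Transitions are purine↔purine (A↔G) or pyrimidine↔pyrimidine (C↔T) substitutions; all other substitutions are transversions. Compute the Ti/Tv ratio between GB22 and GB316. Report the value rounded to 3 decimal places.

The sequences differ at positions 5 (A/G, transition), 9 (T/A, transversion), 15 (T/C, transition), 17 (G/T, transversion).
Of the 4 differences, 2 transitions and 2 transversions, so Ti/Tv = 2/2 = 1.000.

1.000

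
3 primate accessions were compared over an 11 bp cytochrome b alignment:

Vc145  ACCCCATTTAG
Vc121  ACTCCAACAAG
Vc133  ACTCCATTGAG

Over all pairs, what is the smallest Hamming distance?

2

Pairwise Hamming distances:
  Vc145 vs Vc121: 4
  Vc145 vs Vc133: 2
  Vc121 vs Vc133: 3
The smallest is 2, between Vc145 and Vc133.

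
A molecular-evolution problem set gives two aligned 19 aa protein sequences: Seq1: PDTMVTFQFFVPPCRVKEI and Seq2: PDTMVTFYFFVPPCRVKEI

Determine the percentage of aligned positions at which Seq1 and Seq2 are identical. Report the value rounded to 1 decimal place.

94.7%

Differing sites — 8:Q/Y.
18 of the 19 sites match, so the percent identity is 18/19 × 100 = 94.7%.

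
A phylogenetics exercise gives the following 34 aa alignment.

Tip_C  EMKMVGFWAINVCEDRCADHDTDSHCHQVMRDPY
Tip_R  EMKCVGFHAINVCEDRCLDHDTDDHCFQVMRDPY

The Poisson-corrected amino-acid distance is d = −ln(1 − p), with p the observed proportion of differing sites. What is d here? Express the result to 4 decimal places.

Mismatches occur at site 4 (M/C), site 8 (W/H), site 18 (A/L), site 24 (S/D), site 27 (H/F).
p = 5/34 = 0.147059.
d = −ln(1 − 0.147059) = −ln(0.852941) = 0.1591.

0.1591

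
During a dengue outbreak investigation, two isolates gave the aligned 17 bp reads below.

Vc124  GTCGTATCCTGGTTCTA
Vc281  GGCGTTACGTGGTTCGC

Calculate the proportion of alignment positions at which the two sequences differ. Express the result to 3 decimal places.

Differing sites — 2:T/G; 6:A/T; 7:T/A; 9:C/G; 16:T/G; 17:A/C.
There are 6 differences over 17 sites, so p = 6/17 = 0.353.

0.353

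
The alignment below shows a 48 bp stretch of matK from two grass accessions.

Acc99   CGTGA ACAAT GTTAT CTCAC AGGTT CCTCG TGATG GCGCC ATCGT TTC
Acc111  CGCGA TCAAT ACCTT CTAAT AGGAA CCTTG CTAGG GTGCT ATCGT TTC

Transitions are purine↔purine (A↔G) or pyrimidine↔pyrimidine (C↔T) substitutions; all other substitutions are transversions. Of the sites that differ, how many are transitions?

9

Differing sites — 3:T/C (Ti); 6:A/T (Tv); 11:G/A (Ti); 12:T/C (Ti); 13:T/C (Ti); 14:A/T (Tv); 18:C/A (Tv); 20:C/T (Ti); 24:T/A (Tv); 25:T/A (Tv); 29:C/T (Ti); 31:T/C (Ti); 32:G/T (Tv); 34:T/G (Tv); 37:C/T (Ti); 40:C/T (Ti).
Of the 16 differences, 9 transitions and 7 transversions, so the answer is 9.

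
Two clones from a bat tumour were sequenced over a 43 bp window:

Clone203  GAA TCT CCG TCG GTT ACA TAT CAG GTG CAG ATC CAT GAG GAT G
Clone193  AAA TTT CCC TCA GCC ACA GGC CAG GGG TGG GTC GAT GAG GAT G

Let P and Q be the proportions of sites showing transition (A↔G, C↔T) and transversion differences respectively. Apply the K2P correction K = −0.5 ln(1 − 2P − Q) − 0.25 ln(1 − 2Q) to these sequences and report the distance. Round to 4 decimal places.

The sequences differ at positions 1 (G/A, transition), 5 (C/T, transition), 9 (G/C, transversion), 12 (G/A, transition), 14 (T/C, transition), 15 (T/C, transition), 19 (T/G, transversion), 20 (A/G, transition), 21 (T/C, transition), 26 (T/G, transversion), 28 (C/T, transition), 29 (A/G, transition), 31 (A/G, transition), 34 (C/G, transversion).
Of the 14 differences, 10 transitions and 4 transversions over 43 sites: P = 10/43 = 0.232558, Q = 4/43 = 0.093023.
d = −0.5·ln(0.441861) − 0.25·ln(0.813954) = −0.5·(-0.816760) − 0.25·(-0.205851) = 0.4598.

0.4598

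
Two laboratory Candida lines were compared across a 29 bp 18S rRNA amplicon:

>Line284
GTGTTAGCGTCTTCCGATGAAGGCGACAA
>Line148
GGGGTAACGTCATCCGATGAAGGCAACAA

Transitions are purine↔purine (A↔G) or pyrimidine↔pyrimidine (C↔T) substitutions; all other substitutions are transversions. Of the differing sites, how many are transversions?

3

Mismatches occur at site 2 (T→G, transversion), site 4 (T→G, transversion), site 7 (G→A, transition), site 12 (T→A, transversion), site 25 (G→A, transition).
Of the 5 differences, 2 transitions and 3 transversions, so the answer is 3.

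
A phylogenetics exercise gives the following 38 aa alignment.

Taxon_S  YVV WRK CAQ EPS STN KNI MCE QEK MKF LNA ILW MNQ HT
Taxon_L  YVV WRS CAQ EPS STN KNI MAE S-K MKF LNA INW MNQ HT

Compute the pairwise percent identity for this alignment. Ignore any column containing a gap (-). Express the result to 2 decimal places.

89.19%

Excluding the 1 gap column leaves 37 comparable sites.
Differing sites — 6:K/S; 20:C/A; 22:Q/S; 32:L/N.
33 of the 37 comparable sites match, so the percent identity is 33/37 × 100 = 89.19%.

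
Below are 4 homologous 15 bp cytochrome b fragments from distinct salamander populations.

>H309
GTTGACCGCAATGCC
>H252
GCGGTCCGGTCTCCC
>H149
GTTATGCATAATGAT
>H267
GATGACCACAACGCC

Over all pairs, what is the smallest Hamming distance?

3

Pairwise Hamming distances:
  H309 vs H252: 7
  H309 vs H149: 7
  H309 vs H267: 3
  H252 vs H149: 11
  H252 vs H267: 9
  H149 vs H267: 8
The smallest is 3, between H309 and H267.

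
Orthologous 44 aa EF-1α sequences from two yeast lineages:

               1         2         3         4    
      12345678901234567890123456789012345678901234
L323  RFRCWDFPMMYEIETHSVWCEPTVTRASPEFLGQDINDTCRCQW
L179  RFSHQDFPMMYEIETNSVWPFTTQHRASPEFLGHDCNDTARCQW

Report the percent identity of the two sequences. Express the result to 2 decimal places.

Differing sites — 3:R/S; 4:C/H; 5:W/Q; 16:H/N; 20:C/P; 21:E/F; 22:P/T; 24:V/Q; 25:T/H; 34:Q/H; 36:I/C; 40:C/A.
32 of the 44 sites match, so the percent identity is 32/44 × 100 = 72.73%.

72.73%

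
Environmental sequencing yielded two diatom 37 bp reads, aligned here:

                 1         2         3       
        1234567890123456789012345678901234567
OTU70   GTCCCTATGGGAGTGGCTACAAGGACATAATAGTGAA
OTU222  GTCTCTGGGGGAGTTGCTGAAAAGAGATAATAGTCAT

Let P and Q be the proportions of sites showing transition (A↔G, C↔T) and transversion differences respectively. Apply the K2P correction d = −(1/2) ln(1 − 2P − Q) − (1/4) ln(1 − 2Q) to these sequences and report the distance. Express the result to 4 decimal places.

The sequences differ at positions 4 (C/T, transition), 7 (A/G, transition), 8 (T/G, transversion), 15 (G/T, transversion), 19 (A/G, transition), 20 (C/A, transversion), 23 (G/A, transition), 26 (C/G, transversion), 35 (G/C, transversion), 37 (A/T, transversion).
Of the 10 differences, 4 transitions and 6 transversions over 37 sites: P = 4/37 = 0.108108, Q = 6/37 = 0.162162.
d = −0.5·ln(0.621622) − 0.25·ln(0.675676) = −0.5·(-0.475423) − 0.25·(-0.392042) = 0.3357.

0.3357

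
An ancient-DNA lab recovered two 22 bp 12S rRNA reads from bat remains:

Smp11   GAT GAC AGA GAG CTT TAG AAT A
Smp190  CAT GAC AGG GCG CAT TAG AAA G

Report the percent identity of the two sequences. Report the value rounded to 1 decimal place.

Differing sites — 1:G/C; 9:A/G; 11:A/C; 14:T/A; 21:T/A; 22:A/G.
16 of the 22 sites match, so the percent identity is 16/22 × 100 = 72.7%.

72.7%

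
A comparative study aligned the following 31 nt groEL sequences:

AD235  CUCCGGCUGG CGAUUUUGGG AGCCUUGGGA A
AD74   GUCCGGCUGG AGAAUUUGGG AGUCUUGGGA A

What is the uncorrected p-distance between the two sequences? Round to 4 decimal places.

The sequences differ at positions 1 (C/G), 11 (C/A), 14 (U/A), 23 (C/U).
There are 4 differences over 31 sites, so p = 4/31 = 0.1290.

0.1290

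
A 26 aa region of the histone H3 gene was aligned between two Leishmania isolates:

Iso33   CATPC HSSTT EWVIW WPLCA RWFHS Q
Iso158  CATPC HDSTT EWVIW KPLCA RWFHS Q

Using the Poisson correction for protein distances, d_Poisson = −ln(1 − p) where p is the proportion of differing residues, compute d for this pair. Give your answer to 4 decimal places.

Mismatches occur at site 7 (S↔D), site 16 (W↔K).
p = 2/26 = 0.076923.
d = −ln(1 − 0.076923) = −ln(0.923077) = 0.0800.

0.0800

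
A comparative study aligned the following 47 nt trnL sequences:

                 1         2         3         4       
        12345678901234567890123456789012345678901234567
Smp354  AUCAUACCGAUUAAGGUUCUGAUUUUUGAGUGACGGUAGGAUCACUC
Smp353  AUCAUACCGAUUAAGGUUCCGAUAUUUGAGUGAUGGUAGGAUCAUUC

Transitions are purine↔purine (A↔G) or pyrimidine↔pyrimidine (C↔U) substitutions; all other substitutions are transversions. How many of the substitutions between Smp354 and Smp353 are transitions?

Differing sites — 20:U/C (Ti); 24:U/A (Tv); 34:C/U (Ti); 45:C/U (Ti).
Of the 4 differences, 3 transitions and 1 transversion, so the answer is 3.

3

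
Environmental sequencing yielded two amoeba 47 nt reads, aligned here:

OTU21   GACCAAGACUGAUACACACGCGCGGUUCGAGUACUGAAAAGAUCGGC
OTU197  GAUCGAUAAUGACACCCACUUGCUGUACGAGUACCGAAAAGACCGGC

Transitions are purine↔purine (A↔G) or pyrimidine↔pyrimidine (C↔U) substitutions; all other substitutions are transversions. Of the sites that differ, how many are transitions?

6

Differing sites — 3:C/U (Ti); 5:A/G (Ti); 7:G/U (Tv); 9:C/A (Tv); 13:U/C (Ti); 16:A/C (Tv); 20:G/U (Tv); 21:C/U (Ti); 24:G/U (Tv); 27:U/A (Tv); 35:U/C (Ti); 43:U/C (Ti).
Of the 12 differences, 6 transitions and 6 transversions, so the answer is 6.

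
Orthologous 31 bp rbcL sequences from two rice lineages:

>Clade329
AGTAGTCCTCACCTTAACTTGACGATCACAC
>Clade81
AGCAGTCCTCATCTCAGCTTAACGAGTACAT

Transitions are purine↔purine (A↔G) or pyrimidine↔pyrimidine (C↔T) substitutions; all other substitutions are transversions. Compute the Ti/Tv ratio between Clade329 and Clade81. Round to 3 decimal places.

The sequences differ at positions 3 (T/C, transition), 12 (C/T, transition), 15 (T/C, transition), 17 (A/G, transition), 21 (G/A, transition), 26 (T/G, transversion), 27 (C/T, transition), 31 (C/T, transition).
Of the 8 differences, 7 transitions and 1 transversion, so Ti/Tv = 7/1 = 7.000.

7.000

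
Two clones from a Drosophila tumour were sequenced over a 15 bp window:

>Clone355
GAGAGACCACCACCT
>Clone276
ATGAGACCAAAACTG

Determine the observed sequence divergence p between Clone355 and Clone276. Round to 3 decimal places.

0.400

The sequences differ at positions 1 (G/A), 2 (A/T), 10 (C/A), 11 (C/A), 14 (C/T), 15 (T/G).
There are 6 differences over 15 sites, so p = 6/15 = 0.400.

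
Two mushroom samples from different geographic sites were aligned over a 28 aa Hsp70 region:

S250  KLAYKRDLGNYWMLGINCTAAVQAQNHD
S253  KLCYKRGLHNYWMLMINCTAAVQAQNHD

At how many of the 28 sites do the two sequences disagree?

4

Mismatches occur at site 3 (A→C), site 7 (D→G), site 9 (G→H), site 15 (G→M).
That gives 4 mismatches out of 28 aligned sites, so the Hamming distance is 4.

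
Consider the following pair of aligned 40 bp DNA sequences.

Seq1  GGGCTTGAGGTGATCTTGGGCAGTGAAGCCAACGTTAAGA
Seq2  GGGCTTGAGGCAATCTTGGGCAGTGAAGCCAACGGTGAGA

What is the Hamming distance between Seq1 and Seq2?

Differing sites — 11:T/C; 12:G/A; 35:T/G; 37:A/G.
That gives 4 mismatches out of 40 aligned sites, so the Hamming distance is 4.

4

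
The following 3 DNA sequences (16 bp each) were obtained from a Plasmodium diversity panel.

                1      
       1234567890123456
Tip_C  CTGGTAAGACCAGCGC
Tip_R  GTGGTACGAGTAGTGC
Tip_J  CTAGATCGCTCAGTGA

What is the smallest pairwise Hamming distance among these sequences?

5

Pairwise Hamming distances:
  Tip_C vs Tip_R: 5
  Tip_C vs Tip_J: 8
  Tip_R vs Tip_J: 8
The smallest is 5, between Tip_C and Tip_R.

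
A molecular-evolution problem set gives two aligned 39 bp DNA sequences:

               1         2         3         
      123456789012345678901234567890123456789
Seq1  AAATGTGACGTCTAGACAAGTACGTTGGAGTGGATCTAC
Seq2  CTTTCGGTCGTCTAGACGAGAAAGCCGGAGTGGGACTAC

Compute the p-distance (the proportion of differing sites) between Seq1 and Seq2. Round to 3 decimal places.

Differing sites — 1:A/C; 2:A/T; 3:A/T; 5:G/C; 6:T/G; 8:A/T; 18:A/G; 21:T/A; 23:C/A; 25:T/C; 26:T/C; 34:A/G; 35:T/A.
There are 13 differences over 39 sites, so p = 13/39 = 0.333.

0.333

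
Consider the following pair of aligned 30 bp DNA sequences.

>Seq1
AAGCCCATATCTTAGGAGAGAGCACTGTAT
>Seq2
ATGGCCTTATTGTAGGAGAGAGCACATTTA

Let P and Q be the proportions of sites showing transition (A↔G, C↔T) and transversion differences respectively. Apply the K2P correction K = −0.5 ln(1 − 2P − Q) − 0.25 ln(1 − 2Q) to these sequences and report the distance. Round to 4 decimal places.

0.3933

Mismatches occur at site 2 (A→T, transversion), site 4 (C→G, transversion), site 7 (A→T, transversion), site 11 (C→T, transition), site 12 (T→G, transversion), site 26 (T→A, transversion), site 27 (G→T, transversion), site 29 (A→T, transversion), site 30 (T→A, transversion).
Of the 9 differences, 1 transition and 8 transversions over 30 sites: P = 1/30 = 0.033333, Q = 8/30 = 0.266667.
d = −0.5·ln(0.666667) − 0.25·ln(0.466666) = −0.5·(-0.405465) − 0.25·(-0.762141) = 0.3933.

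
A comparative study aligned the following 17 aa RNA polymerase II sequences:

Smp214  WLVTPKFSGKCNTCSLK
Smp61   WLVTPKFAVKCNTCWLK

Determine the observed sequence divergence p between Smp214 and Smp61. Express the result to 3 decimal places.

0.176

Differing sites — 8:S/A; 9:G/V; 15:S/W.
There are 3 differences over 17 sites, so p = 3/17 = 0.176.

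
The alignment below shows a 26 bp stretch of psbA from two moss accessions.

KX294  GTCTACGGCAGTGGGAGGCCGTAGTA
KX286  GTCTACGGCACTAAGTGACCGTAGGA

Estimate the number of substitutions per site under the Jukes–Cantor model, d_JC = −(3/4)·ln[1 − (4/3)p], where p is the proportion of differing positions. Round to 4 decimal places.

0.2758

The sequences differ at positions 11 (G/C), 13 (G/A), 14 (G/A), 16 (A/T), 18 (G/A), 25 (T/G).
p = 6/26 = 0.230769.
d = −0.75 · ln(1 − (4/3)·0.230769) = −0.75 · ln(0.692308) = −0.75 · (-0.367724) = 0.2758.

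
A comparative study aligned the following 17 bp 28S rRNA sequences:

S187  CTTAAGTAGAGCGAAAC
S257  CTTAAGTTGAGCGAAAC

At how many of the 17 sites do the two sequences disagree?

A single mismatch occurs at site 8 (A↔T).
That gives 1 mismatch out of 17 aligned sites, so the Hamming distance is 1.

1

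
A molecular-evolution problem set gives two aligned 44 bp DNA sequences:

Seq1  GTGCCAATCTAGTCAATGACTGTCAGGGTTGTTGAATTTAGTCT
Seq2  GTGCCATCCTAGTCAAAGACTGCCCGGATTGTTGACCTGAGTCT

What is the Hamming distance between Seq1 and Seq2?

The sequences differ at positions 7 (A/T), 8 (T/C), 17 (T/A), 23 (T/C), 25 (A/C), 28 (G/A), 36 (A/C), 37 (T/C), 39 (T/G).
That gives 9 mismatches out of 44 aligned sites, so the Hamming distance is 9.

9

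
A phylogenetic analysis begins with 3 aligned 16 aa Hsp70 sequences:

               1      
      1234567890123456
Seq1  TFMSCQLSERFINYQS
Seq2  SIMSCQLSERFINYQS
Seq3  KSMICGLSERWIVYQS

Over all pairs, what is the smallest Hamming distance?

Pairwise Hamming distances:
  Seq1 vs Seq2: 2
  Seq1 vs Seq3: 6
  Seq2 vs Seq3: 6
The smallest is 2, between Seq1 and Seq2.

2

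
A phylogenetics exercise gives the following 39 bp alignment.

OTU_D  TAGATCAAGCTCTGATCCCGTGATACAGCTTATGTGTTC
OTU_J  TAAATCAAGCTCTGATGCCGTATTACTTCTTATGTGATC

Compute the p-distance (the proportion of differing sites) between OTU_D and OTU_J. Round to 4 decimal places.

Differing sites — 3:G/A; 17:C/G; 22:G/A; 23:A/T; 27:A/T; 28:G/T; 37:T/A.
There are 7 differences over 39 sites, so p = 7/39 = 0.1795.

0.1795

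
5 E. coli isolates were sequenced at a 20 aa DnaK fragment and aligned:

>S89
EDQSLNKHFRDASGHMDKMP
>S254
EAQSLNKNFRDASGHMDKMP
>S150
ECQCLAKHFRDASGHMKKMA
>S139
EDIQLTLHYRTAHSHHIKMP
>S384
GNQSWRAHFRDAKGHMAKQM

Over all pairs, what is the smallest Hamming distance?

2

Pairwise Hamming distances:
  S89 vs S254: 2
  S89 vs S150: 5
  S89 vs S139: 10
  S89 vs S384: 9
  S254 vs S150: 6
  S254 vs S139: 12
  S254 vs S384: 10
  S150 vs S139: 12
  S150 vs S384: 10
  S139 vs S384: 15
The smallest is 2, between S89 and S254.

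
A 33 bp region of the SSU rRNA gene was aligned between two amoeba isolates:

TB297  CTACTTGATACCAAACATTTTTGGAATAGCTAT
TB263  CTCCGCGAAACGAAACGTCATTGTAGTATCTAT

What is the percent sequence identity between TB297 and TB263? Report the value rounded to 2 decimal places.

Mismatches occur at site 3 (A↔C), site 5 (T↔G), site 6 (T↔C), site 9 (T↔A), site 12 (C↔G), site 17 (A↔G), site 19 (T↔C), site 20 (T↔A), site 24 (G↔T), site 26 (A↔G), site 29 (G↔T).
22 of the 33 sites match, so the percent identity is 22/33 × 100 = 66.67%.

66.67%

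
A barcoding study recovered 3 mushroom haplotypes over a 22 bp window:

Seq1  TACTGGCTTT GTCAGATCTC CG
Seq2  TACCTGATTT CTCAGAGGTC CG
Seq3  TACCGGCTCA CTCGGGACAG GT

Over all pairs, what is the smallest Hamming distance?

Pairwise Hamming distances:
  Seq1 vs Seq2: 6
  Seq1 vs Seq3: 11
  Seq2 vs Seq3: 12
The smallest is 6, between Seq1 and Seq2.

6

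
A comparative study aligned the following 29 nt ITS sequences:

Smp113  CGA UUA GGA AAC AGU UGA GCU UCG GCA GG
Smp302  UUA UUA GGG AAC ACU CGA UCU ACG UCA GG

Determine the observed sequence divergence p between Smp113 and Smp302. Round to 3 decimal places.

The sequences differ at positions 1 (C/U), 2 (G/U), 9 (A/G), 14 (G/C), 16 (U/C), 19 (G/U), 22 (U/A), 25 (G/U).
There are 8 differences over 29 sites, so p = 8/29 = 0.276.

0.276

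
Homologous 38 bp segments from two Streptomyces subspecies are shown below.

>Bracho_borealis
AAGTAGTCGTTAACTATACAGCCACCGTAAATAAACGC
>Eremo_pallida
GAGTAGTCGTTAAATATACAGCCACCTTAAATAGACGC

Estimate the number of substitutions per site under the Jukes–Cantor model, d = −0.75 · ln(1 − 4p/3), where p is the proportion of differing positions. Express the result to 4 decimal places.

0.1134

Differing sites — 1:A/G; 14:C/A; 27:G/T; 34:A/G.
p = 4/38 = 0.105263.
d = −0.75 · ln(1 − (4/3)·0.105263) = −0.75 · ln(0.859649) = −0.75 · (-0.151231) = 0.1134.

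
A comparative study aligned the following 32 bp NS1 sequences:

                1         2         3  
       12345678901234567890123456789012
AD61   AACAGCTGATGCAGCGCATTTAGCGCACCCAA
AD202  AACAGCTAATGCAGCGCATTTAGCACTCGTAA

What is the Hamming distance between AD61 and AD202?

The sequences differ at positions 8 (G/A), 25 (G/A), 27 (A/T), 29 (C/G), 30 (C/T).
That gives 5 mismatches out of 32 aligned sites, so the Hamming distance is 5.

5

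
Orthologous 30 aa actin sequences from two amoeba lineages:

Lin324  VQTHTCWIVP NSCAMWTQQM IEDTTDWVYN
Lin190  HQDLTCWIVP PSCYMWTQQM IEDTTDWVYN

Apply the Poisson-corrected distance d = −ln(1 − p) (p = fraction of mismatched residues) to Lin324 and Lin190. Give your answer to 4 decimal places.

0.1823

Mismatches occur at site 1 (V→H), site 3 (T→D), site 4 (H→L), site 11 (N→P), site 14 (A→Y).
p = 5/30 = 0.166667.
d = −ln(1 − 0.166667) = −ln(0.833333) = 0.1823.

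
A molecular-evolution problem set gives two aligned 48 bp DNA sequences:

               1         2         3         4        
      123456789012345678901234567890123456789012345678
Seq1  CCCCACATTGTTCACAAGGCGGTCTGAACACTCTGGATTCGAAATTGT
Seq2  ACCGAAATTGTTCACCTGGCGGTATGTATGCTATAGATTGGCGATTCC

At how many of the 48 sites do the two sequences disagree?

Differing sites — 1:C/A; 4:C/G; 6:C/A; 16:A/C; 17:A/T; 24:C/A; 27:A/T; 29:C/T; 30:A/G; 33:C/A; 35:G/A; 40:C/G; 42:A/C; 43:A/G; 47:G/C; 48:T/C.
That gives 16 mismatches out of 48 aligned sites, so the Hamming distance is 16.

16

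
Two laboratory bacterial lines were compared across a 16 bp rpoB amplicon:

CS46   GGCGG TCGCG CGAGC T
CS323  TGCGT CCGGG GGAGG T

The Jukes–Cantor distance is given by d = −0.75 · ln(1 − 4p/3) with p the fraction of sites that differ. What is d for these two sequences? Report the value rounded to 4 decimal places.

0.5199

Differing sites — 1:G/T; 5:G/T; 6:T/C; 9:C/G; 11:C/G; 15:C/G.
p = 6/16 = 0.375000.
d = −0.75 · ln(1 − (4/3)·0.375000) = −0.75 · ln(0.500000) = −0.75 · (-0.693147) = 0.5199.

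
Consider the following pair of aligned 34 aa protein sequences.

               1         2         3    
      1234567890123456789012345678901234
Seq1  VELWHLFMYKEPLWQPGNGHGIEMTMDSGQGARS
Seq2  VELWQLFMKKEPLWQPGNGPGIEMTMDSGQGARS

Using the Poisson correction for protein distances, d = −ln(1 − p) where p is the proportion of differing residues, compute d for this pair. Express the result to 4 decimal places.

The sequences differ at positions 5 (H/Q), 9 (Y/K), 20 (H/P).
p = 3/34 = 0.088235.
d = −ln(1 − 0.088235) = −ln(0.911765) = 0.0924.

0.0924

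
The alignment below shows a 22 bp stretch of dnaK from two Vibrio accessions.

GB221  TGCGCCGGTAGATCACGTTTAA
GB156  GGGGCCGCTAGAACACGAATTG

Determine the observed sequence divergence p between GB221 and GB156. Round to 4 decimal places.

0.3636

Differing sites — 1:T/G; 3:C/G; 8:G/C; 13:T/A; 18:T/A; 19:T/A; 21:A/T; 22:A/G.
There are 8 differences over 22 sites, so p = 8/22 = 0.3636.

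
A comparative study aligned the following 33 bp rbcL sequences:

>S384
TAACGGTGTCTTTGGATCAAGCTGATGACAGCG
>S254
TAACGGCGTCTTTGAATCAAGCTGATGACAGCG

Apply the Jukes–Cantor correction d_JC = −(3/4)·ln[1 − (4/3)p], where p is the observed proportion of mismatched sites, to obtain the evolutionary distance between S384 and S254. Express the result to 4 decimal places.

0.0632

Differing sites — 7:T/C; 15:G/A.
p = 2/33 = 0.060606.
d = −0.75 · ln(1 − (4/3)·0.060606) = −0.75 · ln(0.919192) = −0.75 · (-0.084260) = 0.0632.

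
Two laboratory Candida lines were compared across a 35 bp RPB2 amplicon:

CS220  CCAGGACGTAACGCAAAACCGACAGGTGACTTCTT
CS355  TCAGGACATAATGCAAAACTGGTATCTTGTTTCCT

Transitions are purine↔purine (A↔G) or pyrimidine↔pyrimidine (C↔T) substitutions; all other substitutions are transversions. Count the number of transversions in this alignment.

3

The sequences differ at positions 1 (C/T, transition), 8 (G/A, transition), 12 (C/T, transition), 20 (C/T, transition), 22 (A/G, transition), 23 (C/T, transition), 25 (G/T, transversion), 26 (G/C, transversion), 28 (G/T, transversion), 29 (A/G, transition), 30 (C/T, transition), 34 (T/C, transition).
Of the 12 differences, 9 transitions and 3 transversions, so the answer is 3.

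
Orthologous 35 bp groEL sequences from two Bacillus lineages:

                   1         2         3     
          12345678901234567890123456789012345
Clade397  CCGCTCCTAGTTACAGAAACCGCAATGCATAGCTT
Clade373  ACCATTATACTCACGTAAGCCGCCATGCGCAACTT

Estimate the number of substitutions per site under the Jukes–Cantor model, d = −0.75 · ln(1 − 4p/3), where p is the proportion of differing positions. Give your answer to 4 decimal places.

Differing sites — 1:C/A; 3:G/C; 4:C/A; 6:C/T; 7:C/A; 10:G/C; 12:T/C; 15:A/G; 16:G/T; 19:A/G; 24:A/C; 29:A/G; 30:T/C; 32:G/A.
p = 14/35 = 0.400000.
d = −0.75 · ln(1 − (4/3)·0.400000) = −0.75 · ln(0.466667) = −0.75 · (-0.762139) = 0.5716.

0.5716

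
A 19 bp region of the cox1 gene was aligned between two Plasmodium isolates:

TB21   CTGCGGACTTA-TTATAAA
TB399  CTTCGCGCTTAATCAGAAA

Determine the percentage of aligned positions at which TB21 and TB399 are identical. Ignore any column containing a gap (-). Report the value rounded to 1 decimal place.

72.2%

Excluding the 1 gap column leaves 18 comparable sites.
The sequences differ at positions 3 (G/T), 6 (G/C), 7 (A/G), 14 (T/C), 16 (T/G).
13 of the 18 comparable sites match, so the percent identity is 13/18 × 100 = 72.2%.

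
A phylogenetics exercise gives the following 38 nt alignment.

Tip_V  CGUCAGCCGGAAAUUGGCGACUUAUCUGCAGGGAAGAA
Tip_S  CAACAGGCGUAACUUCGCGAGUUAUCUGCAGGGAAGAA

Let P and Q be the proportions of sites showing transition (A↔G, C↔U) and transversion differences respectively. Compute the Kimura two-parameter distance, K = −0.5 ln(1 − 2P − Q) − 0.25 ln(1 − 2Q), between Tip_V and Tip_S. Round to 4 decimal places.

The sequences differ at positions 2 (G/A, transition), 3 (U/A, transversion), 7 (C/G, transversion), 10 (G/U, transversion), 13 (A/C, transversion), 16 (G/C, transversion), 21 (C/G, transversion).
Of the 7 differences, 1 transition and 6 transversions over 38 sites: P = 1/38 = 0.026316, Q = 6/38 = 0.157895.
d = −0.5·ln(0.789473) − 0.25·ln(0.684210) = −0.5·(-0.236390) − 0.25·(-0.379490) = 0.2131.

0.2131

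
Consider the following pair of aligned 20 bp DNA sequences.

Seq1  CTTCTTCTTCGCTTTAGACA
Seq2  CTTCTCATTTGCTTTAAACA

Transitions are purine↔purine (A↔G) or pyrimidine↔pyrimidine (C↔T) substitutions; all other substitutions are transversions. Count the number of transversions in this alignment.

1

Differing sites — 6:T/C (Ti); 7:C/A (Tv); 10:C/T (Ti); 17:G/A (Ti).
Of the 4 differences, 3 transitions and 1 transversion, so the answer is 1.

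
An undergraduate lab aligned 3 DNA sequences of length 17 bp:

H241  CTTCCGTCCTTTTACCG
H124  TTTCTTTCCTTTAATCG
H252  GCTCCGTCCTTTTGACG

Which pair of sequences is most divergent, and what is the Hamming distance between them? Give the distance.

Pairwise Hamming distances:
  H241 vs H124: 5
  H241 vs H252: 4
  H124 vs H252: 7
The largest is 7, between H124 and H252.

7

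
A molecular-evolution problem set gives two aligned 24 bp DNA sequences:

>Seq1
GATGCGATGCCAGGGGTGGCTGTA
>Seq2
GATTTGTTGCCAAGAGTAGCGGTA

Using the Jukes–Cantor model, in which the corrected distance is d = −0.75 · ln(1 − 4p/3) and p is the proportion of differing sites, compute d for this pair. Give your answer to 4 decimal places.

0.3694

Differing sites — 4:G/T; 5:C/T; 7:A/T; 13:G/A; 15:G/A; 18:G/A; 21:T/G.
p = 7/24 = 0.291667.
d = −0.75 · ln(1 − (4/3)·0.291667) = −0.75 · ln(0.611111) = −0.75 · (-0.492477) = 0.3694.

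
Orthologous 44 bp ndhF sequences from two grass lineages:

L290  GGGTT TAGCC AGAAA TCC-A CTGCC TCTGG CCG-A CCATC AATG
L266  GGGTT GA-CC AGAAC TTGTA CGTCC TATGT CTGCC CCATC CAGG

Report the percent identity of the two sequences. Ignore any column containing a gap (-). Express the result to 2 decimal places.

Excluding the 3 gap columns leaves 41 comparable sites.
The sequences differ at positions 6 (T/G), 15 (A/C), 17 (C/T), 18 (C/G), 22 (T/G), 23 (G/T), 27 (C/A), 30 (G/T), 32 (C/T), 35 (A/C), 41 (A/C), 43 (T/G).
29 of the 41 comparable sites match, so the percent identity is 29/41 × 100 = 70.73%.

70.73%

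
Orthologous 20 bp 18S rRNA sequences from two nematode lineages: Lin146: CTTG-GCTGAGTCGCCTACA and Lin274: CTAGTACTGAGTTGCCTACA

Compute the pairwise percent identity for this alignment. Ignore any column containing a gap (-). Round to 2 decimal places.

Excluding the 1 gap column leaves 19 comparable sites.
Differing sites — 3:T/A; 6:G/A; 13:C/T.
16 of the 19 comparable sites match, so the percent identity is 16/19 × 100 = 84.21%.

84.21%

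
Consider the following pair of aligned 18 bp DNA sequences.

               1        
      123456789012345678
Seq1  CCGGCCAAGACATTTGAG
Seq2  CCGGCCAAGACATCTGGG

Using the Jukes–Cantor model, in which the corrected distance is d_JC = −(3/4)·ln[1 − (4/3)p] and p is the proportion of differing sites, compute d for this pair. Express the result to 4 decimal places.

0.1203

The sequences differ at positions 14 (T/C), 17 (A/G).
p = 2/18 = 0.111111.
d = −0.75 · ln(1 − (4/3)·0.111111) = −0.75 · ln(0.851852) = −0.75 · (-0.160342) = 0.1203.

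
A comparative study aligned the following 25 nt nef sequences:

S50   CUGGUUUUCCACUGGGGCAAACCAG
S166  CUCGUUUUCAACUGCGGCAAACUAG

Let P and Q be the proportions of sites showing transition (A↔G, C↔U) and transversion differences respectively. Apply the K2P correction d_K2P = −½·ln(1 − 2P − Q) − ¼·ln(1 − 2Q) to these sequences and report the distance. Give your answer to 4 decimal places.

Mismatches occur at site 3 (G→C, transversion), site 10 (C→A, transversion), site 15 (G→C, transversion), site 23 (C→U, transition).
Of the 4 differences, 1 transition and 3 transversions over 25 sites: P = 1/25 = 0.040000, Q = 3/25 = 0.120000.
d = −0.5·ln(0.800000) − 0.25·ln(0.760000) = −0.5·(-0.223144) − 0.25·(-0.274437) = 0.1802.

0.1802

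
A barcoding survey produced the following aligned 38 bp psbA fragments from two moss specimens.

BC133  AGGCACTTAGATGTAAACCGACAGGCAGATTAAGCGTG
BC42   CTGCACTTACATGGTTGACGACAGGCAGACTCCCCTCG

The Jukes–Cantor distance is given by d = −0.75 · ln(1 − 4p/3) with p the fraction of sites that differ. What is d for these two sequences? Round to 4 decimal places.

0.5068

Differing sites — 1:A/C; 2:G/T; 10:G/C; 14:T/G; 15:A/T; 16:A/T; 17:A/G; 18:C/A; 30:T/C; 32:A/C; 33:A/C; 34:G/C; 36:G/T; 37:T/C.
p = 14/38 = 0.368421.
d = −0.75 · ln(1 − (4/3)·0.368421) = −0.75 · ln(0.508772) = −0.75 · (-0.675755) = 0.5068.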